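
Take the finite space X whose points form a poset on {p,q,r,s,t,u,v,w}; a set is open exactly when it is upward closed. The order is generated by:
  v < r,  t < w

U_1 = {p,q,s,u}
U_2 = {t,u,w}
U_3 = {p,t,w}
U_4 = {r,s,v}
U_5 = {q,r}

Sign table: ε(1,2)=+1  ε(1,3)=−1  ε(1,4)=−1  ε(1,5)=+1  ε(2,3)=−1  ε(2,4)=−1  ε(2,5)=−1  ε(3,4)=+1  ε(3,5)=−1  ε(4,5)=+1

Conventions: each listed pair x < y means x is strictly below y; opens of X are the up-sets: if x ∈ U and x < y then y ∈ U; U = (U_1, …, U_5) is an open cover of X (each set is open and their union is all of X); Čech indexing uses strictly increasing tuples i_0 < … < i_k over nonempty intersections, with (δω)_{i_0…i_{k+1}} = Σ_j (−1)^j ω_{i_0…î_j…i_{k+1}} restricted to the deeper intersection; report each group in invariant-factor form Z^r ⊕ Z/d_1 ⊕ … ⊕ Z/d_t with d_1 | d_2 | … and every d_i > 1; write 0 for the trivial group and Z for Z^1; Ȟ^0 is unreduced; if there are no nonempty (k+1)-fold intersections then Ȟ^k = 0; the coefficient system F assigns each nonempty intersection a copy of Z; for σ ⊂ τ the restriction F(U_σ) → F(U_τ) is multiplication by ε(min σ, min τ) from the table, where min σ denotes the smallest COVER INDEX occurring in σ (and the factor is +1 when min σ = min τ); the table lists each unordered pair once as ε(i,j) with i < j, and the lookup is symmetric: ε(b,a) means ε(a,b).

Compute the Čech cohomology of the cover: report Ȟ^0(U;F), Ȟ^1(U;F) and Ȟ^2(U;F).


Ȟ^0 ≅ 0, Ȟ^1 ≅ Z ⊕ Z/2, Ȟ^2 ≅ 0

cover nerve:
  U12={u} U13={p} U14={s} U15={q} U23={t,w} U45={r}
C dims 5,6; δ0: rk 5, SNF 1^4·2
Ȟ^0: (5−5)−0=0 ⇒ 0
Ȟ^1: (6−0)−5=1 plus torsion [2] ⇒ Z ⊕ Z/2
Ȟ^2: (0−0)−0=0 ⇒ 0


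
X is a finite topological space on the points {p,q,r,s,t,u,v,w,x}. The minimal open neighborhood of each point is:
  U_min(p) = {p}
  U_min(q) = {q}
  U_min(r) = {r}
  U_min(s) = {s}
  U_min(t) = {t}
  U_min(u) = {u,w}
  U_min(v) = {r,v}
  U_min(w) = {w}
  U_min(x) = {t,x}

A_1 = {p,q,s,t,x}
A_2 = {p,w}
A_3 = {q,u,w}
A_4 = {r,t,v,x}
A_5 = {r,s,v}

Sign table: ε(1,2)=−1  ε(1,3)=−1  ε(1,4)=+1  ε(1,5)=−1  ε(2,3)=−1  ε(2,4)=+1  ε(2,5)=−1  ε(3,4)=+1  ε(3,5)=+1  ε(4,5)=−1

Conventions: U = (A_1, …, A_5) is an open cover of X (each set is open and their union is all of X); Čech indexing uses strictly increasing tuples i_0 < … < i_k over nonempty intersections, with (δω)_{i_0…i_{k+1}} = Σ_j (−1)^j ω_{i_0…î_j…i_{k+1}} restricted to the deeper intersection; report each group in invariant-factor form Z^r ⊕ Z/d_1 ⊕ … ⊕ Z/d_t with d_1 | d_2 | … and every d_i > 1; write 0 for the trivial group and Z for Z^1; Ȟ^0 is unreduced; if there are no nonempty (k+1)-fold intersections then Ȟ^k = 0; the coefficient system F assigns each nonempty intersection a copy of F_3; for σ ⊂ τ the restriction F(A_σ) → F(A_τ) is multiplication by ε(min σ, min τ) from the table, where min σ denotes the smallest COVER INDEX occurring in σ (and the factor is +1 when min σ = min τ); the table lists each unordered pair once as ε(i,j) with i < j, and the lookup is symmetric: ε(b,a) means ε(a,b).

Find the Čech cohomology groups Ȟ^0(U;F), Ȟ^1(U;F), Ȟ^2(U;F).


intersection data:
  A12={p} A13={q} A14={t,x} A15={s} A23={w} A45={r,v}
C dims 5,6; δ0: rk_F3 5
Ȟ^0 = (5 − 5) − 0 = 0, so Ȟ^0 ≅ 0
Ȟ^1 = (6 − 0) − 5 = 1, so Ȟ^1 ≅ Z/3
Ȟ^2 = (0 − 0) − 0 = 0, so Ȟ^2 ≅ 0

Ȟ^0(U;F) ≅ 0, Ȟ^1(U;F) ≅ Z/3, Ȟ^2(U;F) ≅ 0


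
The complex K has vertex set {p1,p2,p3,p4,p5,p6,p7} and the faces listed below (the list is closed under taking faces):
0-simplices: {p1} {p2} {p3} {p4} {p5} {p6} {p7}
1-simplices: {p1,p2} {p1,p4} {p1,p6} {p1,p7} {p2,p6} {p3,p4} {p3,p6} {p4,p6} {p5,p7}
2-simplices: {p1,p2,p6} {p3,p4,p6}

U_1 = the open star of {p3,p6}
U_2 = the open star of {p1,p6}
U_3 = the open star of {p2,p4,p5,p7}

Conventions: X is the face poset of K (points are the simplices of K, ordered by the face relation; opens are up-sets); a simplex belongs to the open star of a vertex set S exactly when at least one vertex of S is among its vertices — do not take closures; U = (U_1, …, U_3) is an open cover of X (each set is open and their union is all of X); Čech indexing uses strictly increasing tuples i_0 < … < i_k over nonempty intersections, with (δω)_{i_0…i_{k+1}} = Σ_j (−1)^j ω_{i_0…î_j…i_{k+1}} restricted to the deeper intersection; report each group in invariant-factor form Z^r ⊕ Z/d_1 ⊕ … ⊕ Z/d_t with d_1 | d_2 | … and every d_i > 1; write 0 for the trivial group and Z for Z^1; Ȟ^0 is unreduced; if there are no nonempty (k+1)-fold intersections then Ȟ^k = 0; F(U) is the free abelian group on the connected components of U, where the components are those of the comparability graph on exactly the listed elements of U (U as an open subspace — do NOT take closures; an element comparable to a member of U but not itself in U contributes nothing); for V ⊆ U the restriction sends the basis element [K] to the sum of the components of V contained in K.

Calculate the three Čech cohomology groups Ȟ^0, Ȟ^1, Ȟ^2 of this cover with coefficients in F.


nonempty overlaps:
  U1={{p3},{p6},{p1,p6},{p2,p6},{p3,p4},{p3,p6},{p4,p6},{p1,p2,p6},{p3,p4,p6}} U2={{p1},{p6},{p1,p2},{p1,p4},{p1,p6},{p1,p7},{p2,p6},{p3,p6},{p4,p6},{p1,p2,p6},{p3,p4,p6}} U3={{p2},{p4},{p5},{p7},{p1,p2},{p1,p4},{p1,p7},{p2,p6},{p3,p4},{p4,p6},{p5,p7},{p1,p2,p6},{p3,p4,p6}}
  U12={{p6},{p1,p6},{p2,p6},{p3,p6},{p4,p6},{p1,p2,p6},{p3,p4,p6}} U13={{p2,p6},{p3,p4},{p4,p6},{p1,p2,p6},{p3,p4,p6}} U23={{p1,p2},{p1,p4},{p1,p7},{p2,p6},{p4,p6},{p1,p2,p6},{p3,p4,p6}}
  U123={{p2,p6},{p4,p6},{p1,p2,p6},{p3,p4,p6}}
components per intersection:
  U1: {{p3},{p6},{p1,p6},{p2,p6},{p3,p4},{p3,p6},{p4,p6},{p1,p2,p6},{p3,p4,p6}}
  U2: {{p1},{p6},{p1,p2},{p1,p4},{p1,p6},{p1,p7},{p2,p6},{p3,p6},{p4,p6},{p1,p2,p6},{p3,p4,p6}}
  U3: {{p2},{p1,p2},{p2,p6},{p1,p2,p6}} {{p4},{p1,p4},{p3,p4},{p4,p6},{p3,p4,p6}} {{p5},{p7},{p1,p7},{p5,p7}}
  U12: {{p6},{p1,p6},{p2,p6},{p3,p6},{p4,p6},{p1,p2,p6},{p3,p4,p6}}
  U13: {{p2,p6},{p1,p2,p6}} {{p3,p4},{p4,p6},{p3,p4,p6}}
  U23: {{p1,p2},{p2,p6},{p1,p2,p6}} {{p1,p4}} {{p1,p7}} {{p4,p6},{p3,p4,p6}}
  U123: {{p2,p6},{p1,p2,p6}} {{p4,p6},{p3,p4,p6}}
C dims 5,7,2; δ0: rk 4, SNF 1^4; δ1: rk 2, SNF 1^2
degree 0: 5−4−0 = 1 → Ȟ^0 ≅ Z
degree 1: 7−2−4 = 1 → Ȟ^1 ≅ Z
degree 2: 2−0−2 = 0 → Ȟ^2 ≅ 0

Ȟ^0(U;F) ≅ Z, Ȟ^1(U;F) ≅ Z, Ȟ^2(U;F) ≅ 0


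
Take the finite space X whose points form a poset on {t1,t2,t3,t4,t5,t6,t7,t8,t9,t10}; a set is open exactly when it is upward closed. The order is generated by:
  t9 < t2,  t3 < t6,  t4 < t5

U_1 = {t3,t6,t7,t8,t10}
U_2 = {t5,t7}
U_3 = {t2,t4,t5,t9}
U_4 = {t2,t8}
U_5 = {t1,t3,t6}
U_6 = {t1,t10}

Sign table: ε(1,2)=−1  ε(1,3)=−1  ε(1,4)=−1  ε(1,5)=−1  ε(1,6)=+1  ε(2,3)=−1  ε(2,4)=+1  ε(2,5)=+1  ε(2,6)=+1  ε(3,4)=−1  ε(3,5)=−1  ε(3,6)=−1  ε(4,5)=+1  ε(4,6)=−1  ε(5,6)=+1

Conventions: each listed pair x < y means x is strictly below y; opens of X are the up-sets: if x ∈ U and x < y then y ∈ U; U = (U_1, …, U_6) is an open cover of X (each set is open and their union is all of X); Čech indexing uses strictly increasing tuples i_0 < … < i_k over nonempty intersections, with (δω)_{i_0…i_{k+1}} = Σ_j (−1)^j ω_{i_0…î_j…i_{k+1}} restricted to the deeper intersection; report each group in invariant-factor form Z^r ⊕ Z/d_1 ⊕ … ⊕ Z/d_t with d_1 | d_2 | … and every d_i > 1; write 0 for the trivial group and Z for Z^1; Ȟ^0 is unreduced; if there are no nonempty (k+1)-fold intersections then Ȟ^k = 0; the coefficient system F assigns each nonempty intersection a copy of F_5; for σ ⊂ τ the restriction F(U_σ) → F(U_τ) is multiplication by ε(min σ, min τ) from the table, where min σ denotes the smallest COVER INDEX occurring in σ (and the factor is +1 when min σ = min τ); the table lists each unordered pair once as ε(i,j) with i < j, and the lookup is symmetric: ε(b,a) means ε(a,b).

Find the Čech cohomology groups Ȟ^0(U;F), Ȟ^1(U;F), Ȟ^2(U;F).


Ȟ^0 ≅ 0,  Ȟ^1 ≅ Z/5,  Ȟ^2 ≅ 0

nerve simplices:
  U12={t7} U14={t8} U15={t3,t6} U16={t10} U23={t5} U34={t2} U56={t1}
C dims 6,7; δ0: rk_F5 6
degree 0: 6−6−0 = 0 → Ȟ^0 ≅ 0
degree 1: 7−0−6 = 1 → Ȟ^1 ≅ Z/5
degree 2: 0−0−0 = 0 → Ȟ^2 ≅ 0


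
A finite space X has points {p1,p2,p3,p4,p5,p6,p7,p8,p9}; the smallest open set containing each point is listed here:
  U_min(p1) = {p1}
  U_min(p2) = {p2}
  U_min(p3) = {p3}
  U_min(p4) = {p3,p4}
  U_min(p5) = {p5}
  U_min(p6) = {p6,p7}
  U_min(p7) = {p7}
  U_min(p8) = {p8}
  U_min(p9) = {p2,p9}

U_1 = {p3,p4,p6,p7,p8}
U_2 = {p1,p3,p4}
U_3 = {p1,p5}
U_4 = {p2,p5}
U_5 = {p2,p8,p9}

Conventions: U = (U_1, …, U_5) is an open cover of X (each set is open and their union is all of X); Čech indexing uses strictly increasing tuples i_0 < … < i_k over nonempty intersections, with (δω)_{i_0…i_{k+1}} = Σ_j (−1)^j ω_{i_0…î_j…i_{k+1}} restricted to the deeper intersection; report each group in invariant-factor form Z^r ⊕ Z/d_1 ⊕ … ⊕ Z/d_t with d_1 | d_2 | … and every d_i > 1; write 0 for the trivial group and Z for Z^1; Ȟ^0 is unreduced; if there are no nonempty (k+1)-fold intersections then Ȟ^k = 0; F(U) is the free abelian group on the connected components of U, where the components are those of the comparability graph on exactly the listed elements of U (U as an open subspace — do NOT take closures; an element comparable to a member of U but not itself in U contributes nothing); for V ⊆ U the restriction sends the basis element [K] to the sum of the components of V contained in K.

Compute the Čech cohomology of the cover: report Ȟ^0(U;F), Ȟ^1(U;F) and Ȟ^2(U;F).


Ȟ^0(U;F) ≅ Z^6, Ȟ^1(U;F) ≅ 0, Ȟ^2(U;F) ≅ 0

nonempty intersections:
  U12={p3,p4} U15={p8} U23={p1} U34={p5} U45={p2}
components per intersection:
  U1: {p3,p4} {p6,p7} {p8}
  U2: {p1} {p3,p4}
  U3: {p1} {p5}
  U4: {p2} {p5}
  U5: {p2,p9} {p8}
  U12: {p3,p4}
  U15: {p8}
  U23: {p1}
  U34: {p5}
  U45: {p2}
C dims 11,5; δ0: rk 5, SNF 1^5
Ȟ^0: (11−5)−0=6 ⇒ Z^6
Ȟ^1: (5−0)−5=0 ⇒ 0
Ȟ^2: (0−0)−0=0 ⇒ 0


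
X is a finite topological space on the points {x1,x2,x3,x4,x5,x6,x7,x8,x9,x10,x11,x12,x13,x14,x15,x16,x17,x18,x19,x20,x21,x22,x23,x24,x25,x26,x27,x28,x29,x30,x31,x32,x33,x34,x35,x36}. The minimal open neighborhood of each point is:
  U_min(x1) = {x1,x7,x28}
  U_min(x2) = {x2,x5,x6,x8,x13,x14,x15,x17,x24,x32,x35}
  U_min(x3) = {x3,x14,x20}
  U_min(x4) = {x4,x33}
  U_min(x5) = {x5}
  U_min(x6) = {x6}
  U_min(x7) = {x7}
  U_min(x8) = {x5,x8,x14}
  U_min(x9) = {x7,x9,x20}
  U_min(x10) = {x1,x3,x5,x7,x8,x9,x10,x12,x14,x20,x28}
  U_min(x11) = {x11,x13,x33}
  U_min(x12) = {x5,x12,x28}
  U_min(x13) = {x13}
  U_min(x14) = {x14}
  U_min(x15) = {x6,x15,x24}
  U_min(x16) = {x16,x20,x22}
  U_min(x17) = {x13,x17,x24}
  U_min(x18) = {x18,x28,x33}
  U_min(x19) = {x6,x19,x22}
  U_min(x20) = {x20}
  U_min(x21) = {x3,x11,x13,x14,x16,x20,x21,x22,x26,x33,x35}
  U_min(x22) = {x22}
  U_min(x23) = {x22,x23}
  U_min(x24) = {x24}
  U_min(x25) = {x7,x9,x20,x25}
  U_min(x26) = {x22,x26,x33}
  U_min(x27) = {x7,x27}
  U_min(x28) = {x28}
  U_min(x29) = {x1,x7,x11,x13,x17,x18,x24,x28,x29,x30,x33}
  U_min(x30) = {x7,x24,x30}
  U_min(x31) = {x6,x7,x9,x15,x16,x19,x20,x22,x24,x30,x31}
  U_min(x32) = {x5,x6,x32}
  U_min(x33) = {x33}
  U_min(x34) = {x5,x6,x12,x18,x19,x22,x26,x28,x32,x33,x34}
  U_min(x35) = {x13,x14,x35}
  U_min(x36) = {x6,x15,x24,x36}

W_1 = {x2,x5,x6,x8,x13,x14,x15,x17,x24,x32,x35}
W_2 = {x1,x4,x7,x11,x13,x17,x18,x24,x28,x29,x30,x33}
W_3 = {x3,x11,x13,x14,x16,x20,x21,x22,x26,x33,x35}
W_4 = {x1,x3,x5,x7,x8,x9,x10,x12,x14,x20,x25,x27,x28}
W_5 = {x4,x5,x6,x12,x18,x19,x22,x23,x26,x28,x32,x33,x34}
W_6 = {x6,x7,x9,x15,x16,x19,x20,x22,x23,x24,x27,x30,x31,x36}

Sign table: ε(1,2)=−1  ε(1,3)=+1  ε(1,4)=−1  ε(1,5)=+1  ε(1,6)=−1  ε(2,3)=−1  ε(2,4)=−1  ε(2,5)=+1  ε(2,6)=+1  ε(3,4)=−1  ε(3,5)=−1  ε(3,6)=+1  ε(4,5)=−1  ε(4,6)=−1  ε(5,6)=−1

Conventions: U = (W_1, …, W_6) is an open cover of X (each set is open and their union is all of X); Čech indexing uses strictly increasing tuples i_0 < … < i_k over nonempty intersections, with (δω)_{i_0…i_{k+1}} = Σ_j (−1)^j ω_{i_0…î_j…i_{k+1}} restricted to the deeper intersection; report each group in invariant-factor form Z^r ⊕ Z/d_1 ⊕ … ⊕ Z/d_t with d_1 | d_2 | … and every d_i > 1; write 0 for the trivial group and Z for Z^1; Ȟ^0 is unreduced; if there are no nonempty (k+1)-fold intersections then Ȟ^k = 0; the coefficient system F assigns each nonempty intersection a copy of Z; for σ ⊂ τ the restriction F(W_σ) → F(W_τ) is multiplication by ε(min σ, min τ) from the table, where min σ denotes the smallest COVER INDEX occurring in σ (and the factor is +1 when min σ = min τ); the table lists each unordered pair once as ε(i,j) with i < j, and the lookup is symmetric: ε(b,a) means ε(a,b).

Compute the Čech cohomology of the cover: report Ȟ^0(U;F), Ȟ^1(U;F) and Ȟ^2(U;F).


cover nerve:
  W12={x13,x17,x24} W13={x13,x14,x35} W14={x5,x8,x14} W15={x5,x6,x32} W16={x6,x15,x24} W23={x11,x13,x33} W24={x1,x7,x28} W25={x4,x18,x28,x33} W26={x7,x24,x30} W34={x3,x14,x20} W35={x22,x26,x33} W36={x16,x20,x22} W45={x5,x12,x28} W46={x7,x9,x20,x27} W56={x6,x19,x22,x23}
  W123={x13} W126={x24} W134={x14} W145={x5} W156={x6} W235={x33} W245={x28} W246={x7} W346={x20} W356={x22}
C dims 6,15,10; δ0: rk 6, SNF 1^5·2; δ1: rk 9, SNF 1^9
Ȟ^0: (6−6)−0=0 ⇒ 0
Ȟ^1: (15−9)−6=0 plus torsion [2] ⇒ Z/2
Ȟ^2: (10−0)−9=1 ⇒ Z

Ȟ^0 = 0,  Ȟ^1 = Z/2,  Ȟ^2 = Z


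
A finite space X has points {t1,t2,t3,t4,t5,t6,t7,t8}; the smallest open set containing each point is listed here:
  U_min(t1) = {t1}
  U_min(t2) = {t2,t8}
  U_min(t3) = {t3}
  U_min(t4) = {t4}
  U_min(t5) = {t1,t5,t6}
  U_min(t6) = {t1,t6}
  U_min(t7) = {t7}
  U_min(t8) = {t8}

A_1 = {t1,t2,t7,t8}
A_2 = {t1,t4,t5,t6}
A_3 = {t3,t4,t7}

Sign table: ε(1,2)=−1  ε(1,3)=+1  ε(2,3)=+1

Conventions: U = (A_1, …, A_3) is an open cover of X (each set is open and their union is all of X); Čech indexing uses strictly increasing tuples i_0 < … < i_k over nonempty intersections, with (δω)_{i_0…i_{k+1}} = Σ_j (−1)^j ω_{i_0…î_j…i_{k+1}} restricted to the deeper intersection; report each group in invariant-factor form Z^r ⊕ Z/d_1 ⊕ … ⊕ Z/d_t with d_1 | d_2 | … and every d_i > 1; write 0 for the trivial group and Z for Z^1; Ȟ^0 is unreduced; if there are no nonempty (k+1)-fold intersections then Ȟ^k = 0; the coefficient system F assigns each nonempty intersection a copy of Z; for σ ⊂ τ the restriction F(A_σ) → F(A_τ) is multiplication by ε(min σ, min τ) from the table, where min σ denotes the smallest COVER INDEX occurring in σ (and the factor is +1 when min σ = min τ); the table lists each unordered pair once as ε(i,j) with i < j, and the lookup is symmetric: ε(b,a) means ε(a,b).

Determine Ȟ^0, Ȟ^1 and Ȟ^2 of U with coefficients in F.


nerve of the cover:
  A12={t1} A13={t7} A23={t4}
C dims 3,3; δ0: rk 3, SNF 1^2·2
Ȟ^0 = (3 − 3) − 0 = 0, so Ȟ^0 ≅ 0
Ȟ^1 = (3 − 0) − 3 = 0 plus torsion [2], so Ȟ^1 ≅ Z/2
Ȟ^2 = (0 − 0) − 0 = 0, so Ȟ^2 ≅ 0

Ȟ^0 = 0, Ȟ^1 = Z/2 and Ȟ^2 = 0


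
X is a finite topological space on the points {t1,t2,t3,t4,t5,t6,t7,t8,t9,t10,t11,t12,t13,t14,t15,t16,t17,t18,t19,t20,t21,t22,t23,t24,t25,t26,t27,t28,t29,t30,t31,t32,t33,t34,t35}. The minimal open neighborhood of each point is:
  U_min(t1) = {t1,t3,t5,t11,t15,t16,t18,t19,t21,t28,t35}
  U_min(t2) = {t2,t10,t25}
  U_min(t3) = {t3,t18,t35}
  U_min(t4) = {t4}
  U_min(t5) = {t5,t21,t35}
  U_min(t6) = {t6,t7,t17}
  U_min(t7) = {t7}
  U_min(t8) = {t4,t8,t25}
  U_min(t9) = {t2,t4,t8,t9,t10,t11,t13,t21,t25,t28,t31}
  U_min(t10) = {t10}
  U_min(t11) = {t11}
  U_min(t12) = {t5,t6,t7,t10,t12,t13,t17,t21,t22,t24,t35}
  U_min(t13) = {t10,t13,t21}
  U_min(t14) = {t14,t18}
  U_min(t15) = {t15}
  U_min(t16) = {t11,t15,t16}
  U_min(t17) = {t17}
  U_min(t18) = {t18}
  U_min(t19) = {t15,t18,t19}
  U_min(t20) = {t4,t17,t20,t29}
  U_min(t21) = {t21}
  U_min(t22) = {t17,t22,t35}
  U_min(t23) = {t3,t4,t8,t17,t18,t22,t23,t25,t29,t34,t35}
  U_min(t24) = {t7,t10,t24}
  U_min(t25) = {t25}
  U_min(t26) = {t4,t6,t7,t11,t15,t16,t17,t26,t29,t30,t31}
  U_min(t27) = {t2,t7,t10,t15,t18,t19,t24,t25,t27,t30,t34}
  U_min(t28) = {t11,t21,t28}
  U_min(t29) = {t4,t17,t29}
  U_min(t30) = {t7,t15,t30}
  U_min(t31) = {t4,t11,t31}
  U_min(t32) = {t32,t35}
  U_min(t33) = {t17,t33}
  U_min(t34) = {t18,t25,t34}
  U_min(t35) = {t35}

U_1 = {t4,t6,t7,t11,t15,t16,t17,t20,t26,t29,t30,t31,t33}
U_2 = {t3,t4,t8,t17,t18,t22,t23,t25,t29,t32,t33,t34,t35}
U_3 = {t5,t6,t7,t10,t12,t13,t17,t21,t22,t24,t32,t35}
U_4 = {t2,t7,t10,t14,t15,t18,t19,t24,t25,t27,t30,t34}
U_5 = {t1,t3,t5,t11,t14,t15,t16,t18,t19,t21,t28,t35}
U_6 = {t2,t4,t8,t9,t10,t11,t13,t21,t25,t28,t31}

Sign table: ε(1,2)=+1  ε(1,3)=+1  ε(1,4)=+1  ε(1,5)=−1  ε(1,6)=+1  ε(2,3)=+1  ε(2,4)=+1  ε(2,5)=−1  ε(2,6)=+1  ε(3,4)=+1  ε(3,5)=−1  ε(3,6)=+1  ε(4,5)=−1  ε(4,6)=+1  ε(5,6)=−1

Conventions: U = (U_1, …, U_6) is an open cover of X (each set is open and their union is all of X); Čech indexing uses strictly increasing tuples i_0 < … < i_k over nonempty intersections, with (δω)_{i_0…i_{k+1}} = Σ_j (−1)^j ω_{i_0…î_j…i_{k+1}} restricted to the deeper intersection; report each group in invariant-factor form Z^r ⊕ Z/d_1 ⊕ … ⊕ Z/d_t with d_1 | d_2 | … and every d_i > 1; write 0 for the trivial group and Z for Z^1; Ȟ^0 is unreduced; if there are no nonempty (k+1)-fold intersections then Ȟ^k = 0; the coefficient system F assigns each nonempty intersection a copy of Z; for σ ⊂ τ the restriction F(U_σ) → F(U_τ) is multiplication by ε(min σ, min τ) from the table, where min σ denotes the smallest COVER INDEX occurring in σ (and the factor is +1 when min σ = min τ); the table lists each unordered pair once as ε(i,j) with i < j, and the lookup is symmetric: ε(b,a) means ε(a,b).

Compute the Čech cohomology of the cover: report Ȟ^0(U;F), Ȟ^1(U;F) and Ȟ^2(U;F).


Ȟ^0 ≅ Z,  Ȟ^1 ≅ 0,  Ȟ^2 ≅ Z/2

cover nerve:
  U12={t4,t17,t29,t33} U13={t6,t7,t17} U14={t7,t15,t30} U15={t11,t15,t16} U16={t4,t11,t31} U23={t17,t22,t32,t35} U24={t18,t25,t34} U25={t3,t18,t35} U26={t4,t8,t25} U34={t7,t10,t24} U35={t5,t21,t35} U36={t10,t13,t21} U45={t14,t15,t18,t19} U46={t2,t10,t25} U56={t11,t21,t28}
  U123={t17} U126={t4} U134={t7} U145={t15} U156={t11} U235={t35} U245={t18} U246={t25} U346={t10} U356={t21}
C dims 6,15,10; δ0: rk 5, SNF 1^5; δ1: rk 10, SNF 1^9·2
Ȟ^0: (6−5)−0=1 ⇒ Z
Ȟ^1: (15−10)−5=0 ⇒ 0
Ȟ^2: (10−0)−10=0 plus torsion [2] ⇒ Z/2


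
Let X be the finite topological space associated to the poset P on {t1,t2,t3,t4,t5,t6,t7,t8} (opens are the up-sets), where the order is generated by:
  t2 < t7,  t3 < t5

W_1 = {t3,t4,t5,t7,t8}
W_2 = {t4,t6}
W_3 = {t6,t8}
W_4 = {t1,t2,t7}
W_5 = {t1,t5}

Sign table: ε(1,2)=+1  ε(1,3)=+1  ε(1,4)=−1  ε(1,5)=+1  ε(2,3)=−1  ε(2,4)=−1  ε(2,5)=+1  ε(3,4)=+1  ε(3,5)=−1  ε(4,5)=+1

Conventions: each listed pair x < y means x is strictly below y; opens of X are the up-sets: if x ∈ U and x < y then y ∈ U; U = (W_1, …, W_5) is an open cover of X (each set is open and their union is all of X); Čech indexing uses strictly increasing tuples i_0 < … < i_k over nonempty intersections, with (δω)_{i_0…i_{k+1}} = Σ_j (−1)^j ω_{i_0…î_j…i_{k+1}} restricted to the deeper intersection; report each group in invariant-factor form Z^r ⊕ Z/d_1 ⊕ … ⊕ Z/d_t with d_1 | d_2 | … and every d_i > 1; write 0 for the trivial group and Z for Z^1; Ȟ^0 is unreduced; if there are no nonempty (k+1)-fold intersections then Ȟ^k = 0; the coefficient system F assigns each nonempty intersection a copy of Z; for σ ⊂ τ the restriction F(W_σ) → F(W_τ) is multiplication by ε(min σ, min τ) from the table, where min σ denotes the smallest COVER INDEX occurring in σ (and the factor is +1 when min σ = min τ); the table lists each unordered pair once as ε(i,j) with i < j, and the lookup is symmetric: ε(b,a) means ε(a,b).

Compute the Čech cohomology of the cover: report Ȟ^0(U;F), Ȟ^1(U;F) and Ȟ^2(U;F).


Ȟ^0(U;F) ≅ 0; Ȟ^1(U;F) ≅ Z ⊕ Z/2; Ȟ^2(U;F) ≅ 0

nerve of the cover:
  W12={t4} W13={t8} W14={t7} W15={t5} W23={t6} W45={t1}
C dims 5,6; δ0: rk 5, SNF 1^4·2
Ȟ^0 = (5 − 5) − 0 = 0, so Ȟ^0 ≅ 0
Ȟ^1 = (6 − 0) − 5 = 1 plus torsion [2], so Ȟ^1 ≅ Z ⊕ Z/2
Ȟ^2 = (0 − 0) − 0 = 0, so Ȟ^2 ≅ 0


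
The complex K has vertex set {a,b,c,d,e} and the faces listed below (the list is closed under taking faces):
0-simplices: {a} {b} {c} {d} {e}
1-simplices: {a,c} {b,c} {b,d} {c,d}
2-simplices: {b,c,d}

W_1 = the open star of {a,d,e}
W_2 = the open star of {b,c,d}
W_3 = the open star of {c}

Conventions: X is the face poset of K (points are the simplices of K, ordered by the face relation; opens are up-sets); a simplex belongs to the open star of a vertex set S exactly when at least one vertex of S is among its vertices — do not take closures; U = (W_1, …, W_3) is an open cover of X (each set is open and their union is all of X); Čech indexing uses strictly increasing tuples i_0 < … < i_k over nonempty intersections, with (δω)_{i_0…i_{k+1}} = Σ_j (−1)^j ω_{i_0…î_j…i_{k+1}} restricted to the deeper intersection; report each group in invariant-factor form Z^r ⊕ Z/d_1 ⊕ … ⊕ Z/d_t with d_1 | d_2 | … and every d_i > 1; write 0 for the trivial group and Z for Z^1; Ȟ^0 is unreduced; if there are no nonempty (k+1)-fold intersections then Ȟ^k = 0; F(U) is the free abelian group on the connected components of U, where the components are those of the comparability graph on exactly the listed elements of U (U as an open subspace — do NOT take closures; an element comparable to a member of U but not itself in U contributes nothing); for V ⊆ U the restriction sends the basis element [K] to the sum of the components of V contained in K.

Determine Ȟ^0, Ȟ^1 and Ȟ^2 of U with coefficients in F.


Ȟ^0(U;F) ≅ Z^2, Ȟ^1(U;F) ≅ 0, Ȟ^2(U;F) ≅ 0

nonempty overlaps:
  W1={{a},{d},{e},{a,c},{b,d},{c,d},{b,c,d}} W2={{b},{c},{d},{a,c},{b,c},{b,d},{c,d},{b,c,d}} W3={{c},{a,c},{b,c},{c,d},{b,c,d}}
  W12={{d},{a,c},{b,d},{c,d},{b,c,d}} W13={{a,c},{c,d},{b,c,d}} W23={{c},{a,c},{b,c},{c,d},{b,c,d}}
  W123={{a,c},{c,d},{b,c,d}}
components per intersection:
  W1: {{a},{a,c}} {{d},{b,d},{c,d},{b,c,d}} {{e}}
  W2: {{b},{c},{d},{a,c},{b,c},{b,d},{c,d},{b,c,d}}
  W3: {{c},{a,c},{b,c},{c,d},{b,c,d}}
  W12: {{d},{b,d},{c,d},{b,c,d}} {{a,c}}
  W13: {{a,c}} {{c,d},{b,c,d}}
  W23: {{c},{a,c},{b,c},{c,d},{b,c,d}}
  W123: {{a,c}} {{c,d},{b,c,d}}
C dims 5,5,2; δ0: rk 3, SNF 1^3; δ1: rk 2, SNF 1^2
degree 0: 5−3−0 = 2 → Ȟ^0 ≅ Z^2
degree 1: 5−2−3 = 0 → Ȟ^1 ≅ 0
degree 2: 2−0−2 = 0 → Ȟ^2 ≅ 0


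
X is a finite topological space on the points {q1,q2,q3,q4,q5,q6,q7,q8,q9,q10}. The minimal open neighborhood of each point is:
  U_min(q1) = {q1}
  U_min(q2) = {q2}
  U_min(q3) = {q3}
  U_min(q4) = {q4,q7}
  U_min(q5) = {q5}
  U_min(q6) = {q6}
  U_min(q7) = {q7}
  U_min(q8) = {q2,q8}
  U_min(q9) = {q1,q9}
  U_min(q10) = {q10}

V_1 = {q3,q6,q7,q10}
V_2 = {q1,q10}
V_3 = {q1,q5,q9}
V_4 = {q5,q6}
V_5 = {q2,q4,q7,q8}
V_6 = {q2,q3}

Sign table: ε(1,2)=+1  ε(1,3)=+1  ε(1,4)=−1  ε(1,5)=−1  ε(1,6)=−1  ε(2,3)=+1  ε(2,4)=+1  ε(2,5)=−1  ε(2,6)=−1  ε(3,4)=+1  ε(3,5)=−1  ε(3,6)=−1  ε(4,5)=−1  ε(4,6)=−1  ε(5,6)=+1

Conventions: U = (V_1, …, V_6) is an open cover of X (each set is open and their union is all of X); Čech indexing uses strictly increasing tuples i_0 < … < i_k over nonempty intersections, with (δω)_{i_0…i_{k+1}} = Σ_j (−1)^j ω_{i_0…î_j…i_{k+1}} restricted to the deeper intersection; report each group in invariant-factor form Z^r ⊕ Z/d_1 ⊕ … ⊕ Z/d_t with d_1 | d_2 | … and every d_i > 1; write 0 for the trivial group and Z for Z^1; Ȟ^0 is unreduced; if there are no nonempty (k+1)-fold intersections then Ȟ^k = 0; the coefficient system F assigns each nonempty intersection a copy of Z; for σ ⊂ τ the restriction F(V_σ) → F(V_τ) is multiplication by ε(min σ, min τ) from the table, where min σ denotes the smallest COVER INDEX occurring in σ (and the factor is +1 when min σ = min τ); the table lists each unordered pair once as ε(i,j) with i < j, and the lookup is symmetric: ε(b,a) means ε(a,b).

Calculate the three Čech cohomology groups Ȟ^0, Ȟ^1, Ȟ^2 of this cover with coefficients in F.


Ȟ^0 = 0,  Ȟ^1 = Z ⊕ Z/2,  Ȟ^2 = 0

intersection data:
  V12={q10} V14={q6} V15={q7} V16={q3} V23={q1} V34={q5} V56={q2}
C dims 6,7; δ0: rk 6, SNF 1^5·2
Ȟ^0 = (6 − 6) − 0 = 0, so Ȟ^0 ≅ 0
Ȟ^1 = (7 − 0) − 6 = 1 plus torsion [2], so Ȟ^1 ≅ Z ⊕ Z/2
Ȟ^2 = (0 − 0) − 0 = 0, so Ȟ^2 ≅ 0


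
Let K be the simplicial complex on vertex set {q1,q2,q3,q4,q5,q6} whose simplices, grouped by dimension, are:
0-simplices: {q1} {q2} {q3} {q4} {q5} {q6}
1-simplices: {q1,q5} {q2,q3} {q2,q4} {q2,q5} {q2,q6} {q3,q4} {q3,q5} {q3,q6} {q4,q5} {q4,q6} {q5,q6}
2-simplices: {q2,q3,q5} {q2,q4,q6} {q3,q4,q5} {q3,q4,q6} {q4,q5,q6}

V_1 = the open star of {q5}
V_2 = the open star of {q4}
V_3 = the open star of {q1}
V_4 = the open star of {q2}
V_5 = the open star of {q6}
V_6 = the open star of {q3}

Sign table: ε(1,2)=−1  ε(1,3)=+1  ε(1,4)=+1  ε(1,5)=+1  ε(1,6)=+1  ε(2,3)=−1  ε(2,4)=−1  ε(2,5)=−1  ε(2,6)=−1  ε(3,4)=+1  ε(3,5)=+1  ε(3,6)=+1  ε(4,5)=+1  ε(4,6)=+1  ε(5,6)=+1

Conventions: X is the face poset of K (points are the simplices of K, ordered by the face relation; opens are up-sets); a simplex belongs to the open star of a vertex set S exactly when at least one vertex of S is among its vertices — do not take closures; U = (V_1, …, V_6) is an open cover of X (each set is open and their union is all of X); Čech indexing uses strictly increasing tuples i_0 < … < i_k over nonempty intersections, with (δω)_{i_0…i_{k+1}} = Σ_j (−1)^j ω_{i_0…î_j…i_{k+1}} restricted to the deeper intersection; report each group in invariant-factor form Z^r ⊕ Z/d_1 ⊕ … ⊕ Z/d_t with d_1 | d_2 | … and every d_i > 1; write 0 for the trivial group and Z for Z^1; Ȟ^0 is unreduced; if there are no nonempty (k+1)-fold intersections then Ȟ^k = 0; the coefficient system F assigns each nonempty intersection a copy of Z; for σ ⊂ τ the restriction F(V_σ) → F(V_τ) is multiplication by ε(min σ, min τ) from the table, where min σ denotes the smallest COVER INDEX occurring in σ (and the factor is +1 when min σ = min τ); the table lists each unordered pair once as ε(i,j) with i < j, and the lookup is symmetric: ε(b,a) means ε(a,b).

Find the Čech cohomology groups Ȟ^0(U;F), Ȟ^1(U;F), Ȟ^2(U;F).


nonempty intersections:
  V1={{q5},{q1,q5},{q2,q5},{q3,q5},{q4,q5},{q5,q6},{q2,q3,q5},{q3,q4,q5},{q4,q5,q6}} V2={{q4},{q2,q4},{q3,q4},{q4,q5},{q4,q6},{q2,q4,q6},{q3,q4,q5},{q3,q4,q6},{q4,q5,q6}} V3={{q1},{q1,q5}} V4={{q2},{q2,q3},{q2,q4},{q2,q5},{q2,q6},{q2,q3,q5},{q2,q4,q6}} V5={{q6},{q2,q6},{q3,q6},{q4,q6},{q5,q6},{q2,q4,q6},{q3,q4,q6},{q4,q5,q6}} V6={{q3},{q2,q3},{q3,q4},{q3,q5},{q3,q6},{q2,q3,q5},{q3,q4,q5},{q3,q4,q6}}
  V12={{q4,q5},{q3,q4,q5},{q4,q5,q6}} V13={{q1,q5}} V14={{q2,q5},{q2,q3,q5}} V15={{q5,q6},{q4,q5,q6}} V16={{q3,q5},{q2,q3,q5},{q3,q4,q5}} V24={{q2,q4},{q2,q4,q6}} V25={{q4,q6},{q2,q4,q6},{q3,q4,q6},{q4,q5,q6}} V26={{q3,q4},{q3,q4,q5},{q3,q4,q6}} V45={{q2,q6},{q2,q4,q6}} V46={{q2,q3},{q2,q3,q5}} V56={{q3,q6},{q3,q4,q6}}
  V125={{q4,q5,q6}} V126={{q3,q4,q5}} V146={{q2,q3,q5}} V245={{q2,q4,q6}} V256={{q3,q4,q6}}
C dims 6,11,5; δ0: rk 5, SNF 1^5; δ1: rk 5, SNF 1^5
Ȟ^0: (6−5)−0=1 ⇒ Z
Ȟ^1: (11−5)−5=1 ⇒ Z
Ȟ^2: (5−0)−5=0 ⇒ 0

Ȟ^0(U;F) ≅ Z; Ȟ^1(U;F) ≅ Z; Ȟ^2(U;F) ≅ 0


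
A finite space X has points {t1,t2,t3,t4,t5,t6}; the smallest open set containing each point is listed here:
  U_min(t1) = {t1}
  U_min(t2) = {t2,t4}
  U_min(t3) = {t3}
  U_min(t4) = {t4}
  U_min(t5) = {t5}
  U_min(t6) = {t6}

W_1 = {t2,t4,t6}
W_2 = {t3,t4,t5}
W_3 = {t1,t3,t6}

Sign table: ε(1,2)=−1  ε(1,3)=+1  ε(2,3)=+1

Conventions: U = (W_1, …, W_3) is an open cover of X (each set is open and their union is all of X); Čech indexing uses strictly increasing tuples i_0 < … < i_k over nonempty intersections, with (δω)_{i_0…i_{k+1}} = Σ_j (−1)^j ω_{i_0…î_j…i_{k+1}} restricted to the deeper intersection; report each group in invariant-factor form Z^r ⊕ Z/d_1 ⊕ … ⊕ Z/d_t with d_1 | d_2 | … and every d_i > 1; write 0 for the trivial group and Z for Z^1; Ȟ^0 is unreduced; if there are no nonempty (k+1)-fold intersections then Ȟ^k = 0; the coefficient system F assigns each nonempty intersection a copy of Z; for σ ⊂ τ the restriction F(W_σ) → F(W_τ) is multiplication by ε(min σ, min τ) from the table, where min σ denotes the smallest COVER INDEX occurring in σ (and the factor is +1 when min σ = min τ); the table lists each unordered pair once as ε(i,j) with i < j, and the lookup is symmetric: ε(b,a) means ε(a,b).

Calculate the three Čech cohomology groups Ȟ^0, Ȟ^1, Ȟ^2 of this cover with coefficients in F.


cover nerve:
  W12={t4} W13={t6} W23={t3}
C dims 3,3; δ0: rk 3, SNF 1^2·2
Ȟ^0: (3−3)−0=0 ⇒ 0
Ȟ^1: (3−0)−3=0 plus torsion [2] ⇒ Z/2
Ȟ^2: (0−0)−0=0 ⇒ 0

Ȟ^0(U;F) ≅ 0,  Ȟ^1(U;F) ≅ Z/2,  Ȟ^2(U;F) ≅ 0


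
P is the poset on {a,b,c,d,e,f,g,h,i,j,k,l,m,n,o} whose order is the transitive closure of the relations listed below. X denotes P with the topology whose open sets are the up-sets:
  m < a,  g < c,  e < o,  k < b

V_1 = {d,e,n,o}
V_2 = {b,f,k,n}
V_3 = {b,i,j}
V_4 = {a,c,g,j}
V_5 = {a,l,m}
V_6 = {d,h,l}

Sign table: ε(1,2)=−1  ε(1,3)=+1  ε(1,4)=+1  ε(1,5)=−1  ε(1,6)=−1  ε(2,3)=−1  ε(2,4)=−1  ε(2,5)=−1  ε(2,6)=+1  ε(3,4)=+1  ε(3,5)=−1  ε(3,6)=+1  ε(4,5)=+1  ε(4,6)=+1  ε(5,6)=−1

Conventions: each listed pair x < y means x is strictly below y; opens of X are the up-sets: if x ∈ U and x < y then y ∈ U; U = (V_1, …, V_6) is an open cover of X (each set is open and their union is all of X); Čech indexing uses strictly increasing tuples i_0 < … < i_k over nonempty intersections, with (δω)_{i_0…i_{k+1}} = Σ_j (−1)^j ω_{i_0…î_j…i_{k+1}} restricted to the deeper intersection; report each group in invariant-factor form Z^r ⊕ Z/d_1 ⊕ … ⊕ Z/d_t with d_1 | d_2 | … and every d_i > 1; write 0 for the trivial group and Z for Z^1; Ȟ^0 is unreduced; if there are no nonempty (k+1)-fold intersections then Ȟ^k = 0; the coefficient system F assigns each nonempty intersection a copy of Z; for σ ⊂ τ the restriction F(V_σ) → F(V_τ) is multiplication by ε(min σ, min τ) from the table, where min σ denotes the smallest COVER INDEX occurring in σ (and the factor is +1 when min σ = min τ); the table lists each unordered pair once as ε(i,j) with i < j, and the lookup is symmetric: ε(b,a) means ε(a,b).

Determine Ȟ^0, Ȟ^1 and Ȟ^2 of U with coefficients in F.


intersection data:
  V12={n} V16={d} V23={b} V34={j} V45={a} V56={l}
C dims 6,6; δ0: rk 5, SNF 1^5
Ȟ^0 = (6 − 5) − 0 = 1, so Ȟ^0 ≅ Z
Ȟ^1 = (6 − 0) − 5 = 1, so Ȟ^1 ≅ Z
Ȟ^2 = (0 − 0) − 0 = 0, so Ȟ^2 ≅ 0

Ȟ^0 = Z, Ȟ^1 = Z and Ȟ^2 = 0


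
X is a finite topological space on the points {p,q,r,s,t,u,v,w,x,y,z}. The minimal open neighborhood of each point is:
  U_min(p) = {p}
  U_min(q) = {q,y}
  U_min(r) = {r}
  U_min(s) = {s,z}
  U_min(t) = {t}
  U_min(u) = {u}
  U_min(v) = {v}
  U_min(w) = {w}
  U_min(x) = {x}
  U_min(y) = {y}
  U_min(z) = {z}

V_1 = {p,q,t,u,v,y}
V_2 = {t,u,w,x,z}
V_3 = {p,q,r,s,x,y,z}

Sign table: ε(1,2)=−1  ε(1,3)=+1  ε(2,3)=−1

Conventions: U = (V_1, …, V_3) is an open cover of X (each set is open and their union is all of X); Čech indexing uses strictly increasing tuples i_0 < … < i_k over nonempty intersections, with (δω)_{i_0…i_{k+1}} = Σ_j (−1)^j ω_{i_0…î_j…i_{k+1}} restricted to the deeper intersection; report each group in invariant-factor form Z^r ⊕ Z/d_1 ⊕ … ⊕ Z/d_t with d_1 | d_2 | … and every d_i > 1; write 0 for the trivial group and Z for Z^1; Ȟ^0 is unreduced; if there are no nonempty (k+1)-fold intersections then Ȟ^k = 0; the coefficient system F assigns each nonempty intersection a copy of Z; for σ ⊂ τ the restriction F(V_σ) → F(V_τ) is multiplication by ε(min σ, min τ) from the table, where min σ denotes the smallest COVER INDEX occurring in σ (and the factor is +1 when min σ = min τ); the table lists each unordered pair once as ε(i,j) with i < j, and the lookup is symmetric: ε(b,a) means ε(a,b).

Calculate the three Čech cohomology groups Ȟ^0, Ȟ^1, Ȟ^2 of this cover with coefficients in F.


nerve of the cover:
  V12={t,u} V13={p,q,y} V23={x,z}
C dims 3,3; δ0: rk 2, SNF 1^2
Ȟ^0 = (3 − 2) − 0 = 1, so Ȟ^0 ≅ Z
Ȟ^1 = (3 − 0) − 2 = 1, so Ȟ^1 ≅ Z
Ȟ^2 = (0 − 0) − 0 = 0, so Ȟ^2 ≅ 0

Ȟ^0(U;F) ≅ Z,  Ȟ^1(U;F) ≅ Z,  Ȟ^2(U;F) ≅ 0


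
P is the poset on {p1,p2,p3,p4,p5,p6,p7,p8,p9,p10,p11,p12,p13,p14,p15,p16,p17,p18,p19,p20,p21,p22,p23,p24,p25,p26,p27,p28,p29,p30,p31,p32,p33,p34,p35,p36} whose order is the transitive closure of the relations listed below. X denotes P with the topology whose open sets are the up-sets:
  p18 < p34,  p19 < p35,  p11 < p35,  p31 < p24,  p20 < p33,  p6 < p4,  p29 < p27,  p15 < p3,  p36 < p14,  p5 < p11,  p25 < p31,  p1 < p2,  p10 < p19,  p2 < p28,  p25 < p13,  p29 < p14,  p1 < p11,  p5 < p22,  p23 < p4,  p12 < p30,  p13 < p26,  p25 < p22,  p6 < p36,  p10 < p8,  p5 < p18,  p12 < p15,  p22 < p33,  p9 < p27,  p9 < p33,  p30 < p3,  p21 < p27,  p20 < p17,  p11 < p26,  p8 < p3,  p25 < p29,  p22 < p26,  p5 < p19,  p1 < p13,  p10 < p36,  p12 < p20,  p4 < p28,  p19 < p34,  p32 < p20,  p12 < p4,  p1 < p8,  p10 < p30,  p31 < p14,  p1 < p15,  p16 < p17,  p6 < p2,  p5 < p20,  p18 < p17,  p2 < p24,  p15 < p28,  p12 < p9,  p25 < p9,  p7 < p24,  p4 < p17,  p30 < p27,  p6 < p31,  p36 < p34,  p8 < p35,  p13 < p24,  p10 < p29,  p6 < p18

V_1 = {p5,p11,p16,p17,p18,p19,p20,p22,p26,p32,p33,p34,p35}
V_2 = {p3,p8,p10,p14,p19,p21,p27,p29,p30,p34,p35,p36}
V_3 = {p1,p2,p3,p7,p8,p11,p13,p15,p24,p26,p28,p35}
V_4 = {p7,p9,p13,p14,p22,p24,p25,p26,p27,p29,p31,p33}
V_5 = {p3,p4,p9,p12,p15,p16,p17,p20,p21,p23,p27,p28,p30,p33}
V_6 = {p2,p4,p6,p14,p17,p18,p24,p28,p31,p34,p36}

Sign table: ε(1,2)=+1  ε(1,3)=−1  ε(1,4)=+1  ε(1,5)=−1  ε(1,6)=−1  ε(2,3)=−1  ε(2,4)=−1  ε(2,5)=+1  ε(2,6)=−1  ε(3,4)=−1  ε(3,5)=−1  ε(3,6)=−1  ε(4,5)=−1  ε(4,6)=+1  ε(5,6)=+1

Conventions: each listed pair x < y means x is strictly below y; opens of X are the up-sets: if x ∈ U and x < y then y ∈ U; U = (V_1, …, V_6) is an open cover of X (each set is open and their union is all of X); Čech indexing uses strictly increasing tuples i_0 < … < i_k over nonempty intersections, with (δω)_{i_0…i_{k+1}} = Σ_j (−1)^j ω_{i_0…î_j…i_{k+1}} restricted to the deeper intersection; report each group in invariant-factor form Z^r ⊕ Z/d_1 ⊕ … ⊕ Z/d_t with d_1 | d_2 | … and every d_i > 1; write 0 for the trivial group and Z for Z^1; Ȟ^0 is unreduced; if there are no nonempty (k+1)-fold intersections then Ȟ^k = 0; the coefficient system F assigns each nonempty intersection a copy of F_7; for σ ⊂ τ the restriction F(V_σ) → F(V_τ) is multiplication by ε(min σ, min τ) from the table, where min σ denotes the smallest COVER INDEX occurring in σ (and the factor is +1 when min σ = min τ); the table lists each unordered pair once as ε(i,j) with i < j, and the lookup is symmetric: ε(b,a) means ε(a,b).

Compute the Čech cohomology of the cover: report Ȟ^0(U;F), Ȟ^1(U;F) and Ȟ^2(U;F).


nonempty overlaps:
  V12={p19,p34,p35} V13={p11,p26,p35} V14={p22,p26,p33} V15={p16,p17,p20,p33} V16={p17,p18,p34} V23={p3,p8,p35} V24={p14,p27,p29} V25={p3,p21,p27,p30} V26={p14,p34,p36} V34={p7,p13,p24,p26} V35={p3,p15,p28} V36={p2,p24,p28} V45={p9,p27,p33} V46={p14,p24,p31} V56={p4,p17,p28}
  V123={p35} V126={p34} V134={p26} V145={p33} V156={p17} V235={p3} V245={p27} V246={p14} V346={p24} V356={p28}
C dims 6,15,10; δ0: rk_F7 6; δ1: rk_F7 9
degree 0: 6−6−0 = 0 → Ȟ^0 ≅ 0
degree 1: 15−9−6 = 0 → Ȟ^1 ≅ 0
degree 2: 10−0−9 = 1 → Ȟ^2 ≅ Z/7

Ȟ^0(U;F) ≅ 0; Ȟ^1(U;F) ≅ 0; Ȟ^2(U;F) ≅ Z/7


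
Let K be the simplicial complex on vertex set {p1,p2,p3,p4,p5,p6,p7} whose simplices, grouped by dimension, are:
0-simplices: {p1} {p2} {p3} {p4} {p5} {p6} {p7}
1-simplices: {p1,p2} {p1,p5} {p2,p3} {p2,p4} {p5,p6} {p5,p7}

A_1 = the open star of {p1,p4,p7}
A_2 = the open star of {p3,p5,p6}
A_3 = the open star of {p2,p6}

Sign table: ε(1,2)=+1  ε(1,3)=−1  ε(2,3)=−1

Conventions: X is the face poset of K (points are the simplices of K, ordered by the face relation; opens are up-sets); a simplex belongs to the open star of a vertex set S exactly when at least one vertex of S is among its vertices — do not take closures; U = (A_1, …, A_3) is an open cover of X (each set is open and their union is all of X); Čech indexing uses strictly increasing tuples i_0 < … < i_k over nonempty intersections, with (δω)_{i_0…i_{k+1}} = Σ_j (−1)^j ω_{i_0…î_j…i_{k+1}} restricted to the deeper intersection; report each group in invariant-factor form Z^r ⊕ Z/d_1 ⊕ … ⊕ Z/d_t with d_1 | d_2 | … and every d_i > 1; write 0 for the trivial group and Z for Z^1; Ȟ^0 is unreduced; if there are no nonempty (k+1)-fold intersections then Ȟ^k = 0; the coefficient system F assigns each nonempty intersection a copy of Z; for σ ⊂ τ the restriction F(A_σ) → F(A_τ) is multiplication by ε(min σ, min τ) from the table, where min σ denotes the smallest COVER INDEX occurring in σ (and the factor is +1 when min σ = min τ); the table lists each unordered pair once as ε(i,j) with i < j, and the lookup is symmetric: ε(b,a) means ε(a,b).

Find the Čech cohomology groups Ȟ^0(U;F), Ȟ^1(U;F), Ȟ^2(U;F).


nerve of the cover:
  A1={{p1},{p4},{p7},{p1,p2},{p1,p5},{p2,p4},{p5,p7}} A2={{p3},{p5},{p6},{p1,p5},{p2,p3},{p5,p6},{p5,p7}} A3={{p2},{p6},{p1,p2},{p2,p3},{p2,p4},{p5,p6}}
  A12={{p1,p5},{p5,p7}} A13={{p1,p2},{p2,p4}} A23={{p6},{p2,p3},{p5,p6}}
C dims 3,3; δ0: rk 2, SNF 1^2
Ȟ^0 = (3 − 2) − 0 = 1, so Ȟ^0 ≅ Z
Ȟ^1 = (3 − 0) − 2 = 1, so Ȟ^1 ≅ Z
Ȟ^2 = (0 − 0) − 0 = 0, so Ȟ^2 ≅ 0

Ȟ^0(U;F) ≅ Z; Ȟ^1(U;F) ≅ Z; Ȟ^2(U;F) ≅ 0


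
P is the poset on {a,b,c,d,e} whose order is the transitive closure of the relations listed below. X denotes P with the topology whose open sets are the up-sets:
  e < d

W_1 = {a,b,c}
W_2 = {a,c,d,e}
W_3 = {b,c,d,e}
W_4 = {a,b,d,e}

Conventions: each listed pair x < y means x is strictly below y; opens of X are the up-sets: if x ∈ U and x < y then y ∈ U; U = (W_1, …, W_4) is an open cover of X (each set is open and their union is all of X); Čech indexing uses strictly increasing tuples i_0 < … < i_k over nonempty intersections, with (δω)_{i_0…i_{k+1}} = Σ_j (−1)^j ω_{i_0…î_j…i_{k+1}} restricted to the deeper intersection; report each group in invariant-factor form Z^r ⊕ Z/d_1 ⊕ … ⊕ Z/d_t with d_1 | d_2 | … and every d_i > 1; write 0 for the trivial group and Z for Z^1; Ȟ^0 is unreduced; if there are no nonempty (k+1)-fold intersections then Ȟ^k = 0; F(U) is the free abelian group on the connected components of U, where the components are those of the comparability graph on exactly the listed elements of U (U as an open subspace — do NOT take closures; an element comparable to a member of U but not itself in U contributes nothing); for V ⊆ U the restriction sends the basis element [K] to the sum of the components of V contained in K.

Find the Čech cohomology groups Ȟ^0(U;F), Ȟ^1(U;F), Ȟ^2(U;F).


nonempty intersections:
  W12={a,c} W13={b,c} W14={a,b} W23={c,d,e} W24={a,d,e} W34={b,d,e}
  W123={c} W124={a} W134={b} W234={d,e}
components per intersection:
  W1: {a} {b} {c}
  W2: {a} {c} {d,e}
  W3: {b} {c} {d,e}
  W4: {a} {b} {d,e}
  W12: {a} {c}
  W13: {b} {c}
  W14: {a} {b}
  W23: {c} {d,e}
  W24: {a} {d,e}
  W34: {b} {d,e}
  W123: {c}
  W124: {a}
  W134: {b}
  W234: {d,e}
C dims 12,12,4; δ0: rk 8, SNF 1^8; δ1: rk 4, SNF 1^4
Ȟ^0: (12−8)−0=4 ⇒ Z^4
Ȟ^1: (12−4)−8=0 ⇒ 0
Ȟ^2: (4−0)−4=0 ⇒ 0

Ȟ^0 ≅ Z^4,  Ȟ^1 ≅ 0,  Ȟ^2 ≅ 0
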